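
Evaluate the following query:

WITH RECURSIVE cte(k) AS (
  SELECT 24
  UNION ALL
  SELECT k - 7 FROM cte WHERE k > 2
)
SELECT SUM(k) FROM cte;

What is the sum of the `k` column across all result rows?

50

Base: k=24.
Iteration 1: 24 > 2 holds -> k = 24 - 7 = 17.
Iteration 2: 17 > 2 holds -> k = 17 - 7 = 10.
Iteration 3: 10 > 2 holds -> k = 10 - 7 = 3.
Iteration 4: 3 > 2 holds -> k = 3 - 7 = -4.
Iteration 5: -4 > 2 fails; recursion stops.
SUM(k) = 24 + 17 + 10 + 3 + -4 = 50.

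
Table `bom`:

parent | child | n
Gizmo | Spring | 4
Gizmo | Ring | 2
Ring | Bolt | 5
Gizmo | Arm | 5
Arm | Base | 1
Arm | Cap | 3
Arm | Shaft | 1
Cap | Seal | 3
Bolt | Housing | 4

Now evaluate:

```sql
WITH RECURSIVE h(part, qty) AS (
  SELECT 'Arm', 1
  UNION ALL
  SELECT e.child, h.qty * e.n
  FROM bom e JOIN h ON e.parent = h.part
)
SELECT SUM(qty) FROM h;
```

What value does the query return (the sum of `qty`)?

Base: (Arm, qty=1).
Iteration 1: components of {Arm} -> Base = 1*1 = 1, Cap = 1*3 = 3, Shaft = 1*1 = 1.
Iteration 2: components of {Base,Cap,Shaft} -> Seal = 3*3 = 9.
Iteration 3: no further components; recursion stops.
SUM(qty) = 1 + 1 + 3 + 1 + 9 = 15.

15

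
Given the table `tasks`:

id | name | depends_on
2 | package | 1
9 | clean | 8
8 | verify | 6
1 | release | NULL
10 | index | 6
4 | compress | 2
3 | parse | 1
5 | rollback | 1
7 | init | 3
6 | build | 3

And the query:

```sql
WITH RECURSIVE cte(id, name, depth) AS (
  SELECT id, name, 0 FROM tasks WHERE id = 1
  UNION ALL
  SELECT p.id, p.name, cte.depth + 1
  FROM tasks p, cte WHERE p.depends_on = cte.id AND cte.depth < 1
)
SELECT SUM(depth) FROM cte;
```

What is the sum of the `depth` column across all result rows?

3

Base: id=1 (release) at depth 0.
Iteration 1: rows with depends_on in {1} -> package (id 2, depth 1), parse (id 3, depth 1), rollback (id 5, depth 1).
Iteration 2: depth < 1 fails for all current rows; recursion stops.
SUM(depth) = 0 + 1 + 1 + 1 = 3.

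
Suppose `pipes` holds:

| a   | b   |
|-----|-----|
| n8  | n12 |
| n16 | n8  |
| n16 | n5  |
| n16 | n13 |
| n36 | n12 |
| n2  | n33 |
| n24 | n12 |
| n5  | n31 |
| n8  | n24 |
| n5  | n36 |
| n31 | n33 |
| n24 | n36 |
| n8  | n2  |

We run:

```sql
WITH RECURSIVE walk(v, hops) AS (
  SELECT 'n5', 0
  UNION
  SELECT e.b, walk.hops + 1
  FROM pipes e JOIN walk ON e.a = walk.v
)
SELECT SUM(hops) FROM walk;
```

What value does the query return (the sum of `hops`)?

6

Base: (n5, hops=0).
Iteration 1: edges from {n5} -> (n31, hops=1), (n36, hops=1).
Iteration 2: edges from {n31,n36} -> (n12, hops=2), (n33, hops=2).
Iteration 3: no outgoing edges from {n12,n33}; recursion stops.
SUM(hops) = 0 + 1 + 1 + 2 + 2 = 6.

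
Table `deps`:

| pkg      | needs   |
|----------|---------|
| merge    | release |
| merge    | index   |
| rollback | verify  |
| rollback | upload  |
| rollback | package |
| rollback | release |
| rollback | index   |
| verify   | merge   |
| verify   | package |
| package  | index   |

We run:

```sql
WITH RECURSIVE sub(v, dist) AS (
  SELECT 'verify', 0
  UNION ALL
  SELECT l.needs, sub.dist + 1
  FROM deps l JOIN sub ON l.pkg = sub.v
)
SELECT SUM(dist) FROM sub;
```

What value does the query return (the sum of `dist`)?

8

Base: (verify, dist=0).
Iteration 1: edges from {verify} -> (merge, dist=1), (package, dist=1).
Iteration 2: edges from {merge,package} -> (index, dist=2) x2, (release, dist=2). [UNION ALL keeps all 3 new rows, including repeats]
Iteration 3: no outgoing edges from {index,release}; recursion stops.
SUM(dist) = 0 + 1 + 1 + 2 + 2 + 2 = 8.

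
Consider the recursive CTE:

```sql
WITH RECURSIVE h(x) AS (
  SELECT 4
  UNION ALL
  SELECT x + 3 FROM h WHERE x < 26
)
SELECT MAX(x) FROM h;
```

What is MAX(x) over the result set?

Base: x=4.
Iteration 1: 4 < 26 holds -> x = 4 + 3 = 7.
Iteration 2: 7 < 26 holds -> x = 7 + 3 = 10.
Iteration 3: 10 < 26 holds -> x = 10 + 3 = 13.
Iteration 4: 13 < 26 holds -> x = 13 + 3 = 16.
Iteration 5: 16 < 26 holds -> x = 16 + 3 = 19.
Iteration 6: 19 < 26 holds -> x = 19 + 3 = 22.
Iteration 7: 22 < 26 holds -> x = 22 + 3 = 25.
Iteration 8: 25 < 26 holds -> x = 25 + 3 = 28.
Iteration 9: 28 < 26 fails; recursion stops.
x values: 4, 7, 10, 13, 16, 19, 22, 25, 28; the maximum is 28.

28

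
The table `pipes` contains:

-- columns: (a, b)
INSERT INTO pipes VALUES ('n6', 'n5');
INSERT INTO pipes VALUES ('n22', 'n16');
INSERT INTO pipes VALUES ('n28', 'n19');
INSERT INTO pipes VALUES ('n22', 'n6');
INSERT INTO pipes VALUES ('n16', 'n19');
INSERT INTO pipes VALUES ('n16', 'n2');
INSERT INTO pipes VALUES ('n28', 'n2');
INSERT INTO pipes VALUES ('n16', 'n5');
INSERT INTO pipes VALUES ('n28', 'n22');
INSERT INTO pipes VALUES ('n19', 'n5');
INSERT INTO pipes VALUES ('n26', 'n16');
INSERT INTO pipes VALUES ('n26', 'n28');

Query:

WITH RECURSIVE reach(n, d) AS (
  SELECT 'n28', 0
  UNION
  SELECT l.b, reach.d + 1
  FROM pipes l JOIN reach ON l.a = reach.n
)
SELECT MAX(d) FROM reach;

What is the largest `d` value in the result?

Base: (n28, d=0).
Iteration 1: edges from {n28} -> (n19, d=1), (n2, d=1), (n22, d=1).
Iteration 2: edges from {n19,n2,n22} -> (n16, d=2), (n5, d=2), (n6, d=2).
Iteration 3: edges from {n16,n5,n6} -> (n19, d=3), (n2, d=3), (n5, d=3). [UNION drops 1 duplicate row(s)]
Iteration 4: edges from {n19,n2,n5} -> (n5, d=4).
Iteration 5: no outgoing edges from {n5}; recursion stops.
d values: 0, 1, 1, 1, 2, 2, 2, 3, 3, 3, 4; the maximum is 4.

4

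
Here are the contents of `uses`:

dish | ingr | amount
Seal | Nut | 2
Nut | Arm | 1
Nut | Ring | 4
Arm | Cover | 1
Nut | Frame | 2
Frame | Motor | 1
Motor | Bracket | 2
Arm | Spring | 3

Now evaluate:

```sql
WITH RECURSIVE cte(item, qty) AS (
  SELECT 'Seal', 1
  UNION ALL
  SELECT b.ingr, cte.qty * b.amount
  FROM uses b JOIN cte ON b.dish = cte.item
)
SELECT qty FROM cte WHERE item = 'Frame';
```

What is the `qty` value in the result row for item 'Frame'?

Base: (Seal, qty=1).
Iteration 1: components of {Seal} -> Nut = 1*2 = 2.
Iteration 2: components of {Nut} -> Arm = 2*1 = 2, Frame = 2*2 = 4, Ring = 2*4 = 8.
Iteration 3: components of {Arm,Frame,Ring} -> Cover = 2*1 = 2, Motor = 4*1 = 4, Spring = 2*3 = 6.
Iteration 4: components of {Cover,Motor,Spring} -> Bracket = 4*2 = 8.
Iteration 5: no further components; recursion stops.

4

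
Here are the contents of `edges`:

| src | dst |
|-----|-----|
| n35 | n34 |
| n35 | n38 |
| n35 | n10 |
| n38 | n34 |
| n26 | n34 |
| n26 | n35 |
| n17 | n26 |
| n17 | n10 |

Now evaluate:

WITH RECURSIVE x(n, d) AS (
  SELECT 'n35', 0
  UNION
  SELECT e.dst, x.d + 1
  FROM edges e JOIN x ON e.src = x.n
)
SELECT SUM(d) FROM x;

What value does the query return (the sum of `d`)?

5

Base: (n35, d=0).
Iteration 1: edges from {n35} -> (n10, d=1), (n34, d=1), (n38, d=1).
Iteration 2: edges from {n10,n34,n38} -> (n34, d=2).
Iteration 3: no outgoing edges from {n34}; recursion stops.
SUM(d) = 0 + 1 + 1 + 1 + 2 = 5.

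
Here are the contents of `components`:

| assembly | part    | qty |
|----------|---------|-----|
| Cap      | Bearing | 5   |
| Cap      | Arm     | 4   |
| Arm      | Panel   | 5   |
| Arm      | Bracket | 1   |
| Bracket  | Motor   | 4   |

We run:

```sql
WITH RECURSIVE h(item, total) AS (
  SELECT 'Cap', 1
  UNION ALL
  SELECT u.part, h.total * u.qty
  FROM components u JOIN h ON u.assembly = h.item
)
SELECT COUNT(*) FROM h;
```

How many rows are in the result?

6

Base: (Cap, total=1).
Iteration 1: components of {Cap} -> Arm = 1*4 = 4, Bearing = 1*5 = 5.
Iteration 2: components of {Arm,Bearing} -> Bracket = 4*1 = 4, Panel = 4*5 = 20.
Iteration 3: components of {Bracket,Panel} -> Motor = 4*4 = 16.
Iteration 4: no further components; recursion stops.
Total rows emitted: 6.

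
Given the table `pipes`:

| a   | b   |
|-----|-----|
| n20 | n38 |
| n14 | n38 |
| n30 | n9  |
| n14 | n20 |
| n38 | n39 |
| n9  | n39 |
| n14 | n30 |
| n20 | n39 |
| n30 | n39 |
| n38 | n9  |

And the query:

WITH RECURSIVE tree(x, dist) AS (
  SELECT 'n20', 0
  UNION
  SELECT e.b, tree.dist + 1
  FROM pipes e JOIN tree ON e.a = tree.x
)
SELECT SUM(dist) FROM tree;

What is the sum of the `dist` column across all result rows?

Base: (n20, dist=0).
Iteration 1: edges from {n20} -> (n38, dist=1), (n39, dist=1).
Iteration 2: edges from {n38,n39} -> (n39, dist=2), (n9, dist=2).
Iteration 3: edges from {n39,n9} -> (n39, dist=3).
Iteration 4: no outgoing edges from {n39}; recursion stops.
SUM(dist) = 0 + 1 + 1 + 2 + 2 + 3 = 9.

9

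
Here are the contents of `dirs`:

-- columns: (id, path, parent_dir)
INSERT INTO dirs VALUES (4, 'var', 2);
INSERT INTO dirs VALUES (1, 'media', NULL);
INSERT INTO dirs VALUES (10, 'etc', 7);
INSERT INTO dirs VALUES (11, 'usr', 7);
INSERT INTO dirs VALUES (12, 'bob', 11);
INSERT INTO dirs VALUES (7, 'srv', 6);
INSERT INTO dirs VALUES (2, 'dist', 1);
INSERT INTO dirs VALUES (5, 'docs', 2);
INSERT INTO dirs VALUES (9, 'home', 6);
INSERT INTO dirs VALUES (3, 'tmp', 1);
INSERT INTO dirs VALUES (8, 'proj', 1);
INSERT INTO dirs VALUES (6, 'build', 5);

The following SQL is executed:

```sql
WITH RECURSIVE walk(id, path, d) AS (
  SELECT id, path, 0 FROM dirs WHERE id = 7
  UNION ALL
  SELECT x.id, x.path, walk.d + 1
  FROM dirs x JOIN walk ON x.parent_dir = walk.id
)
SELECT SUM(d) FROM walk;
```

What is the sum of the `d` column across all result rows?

Base: id=7 (srv) at d 0.
Iteration 1: rows with parent_dir in {7} -> etc (id 10, d 1), usr (id 11, d 1).
Iteration 2: rows with parent_dir in {10,11} -> bob (id 12, d 2).
Iteration 3: no rows with parent_dir in {12}; recursion stops.
SUM(d) = 0 + 1 + 1 + 2 = 4.

4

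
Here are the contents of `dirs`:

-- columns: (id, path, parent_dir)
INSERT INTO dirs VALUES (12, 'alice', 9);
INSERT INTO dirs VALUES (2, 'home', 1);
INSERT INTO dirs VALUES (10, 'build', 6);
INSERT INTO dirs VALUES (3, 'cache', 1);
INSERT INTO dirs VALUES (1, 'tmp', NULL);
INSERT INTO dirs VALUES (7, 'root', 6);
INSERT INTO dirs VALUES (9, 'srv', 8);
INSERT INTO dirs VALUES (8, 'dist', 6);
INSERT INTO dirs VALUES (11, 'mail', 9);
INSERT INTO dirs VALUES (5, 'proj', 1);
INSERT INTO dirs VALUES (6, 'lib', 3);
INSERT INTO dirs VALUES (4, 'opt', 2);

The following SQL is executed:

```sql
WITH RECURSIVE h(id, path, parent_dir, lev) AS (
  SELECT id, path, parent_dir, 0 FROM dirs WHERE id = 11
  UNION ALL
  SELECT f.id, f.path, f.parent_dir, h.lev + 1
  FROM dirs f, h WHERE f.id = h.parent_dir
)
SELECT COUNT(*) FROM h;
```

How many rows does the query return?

6

Base: id=11 (mail), parent_dir=9, lev 0.
Iteration 1: join on id=9 -> srv (id 9, parent_dir=8, lev 1).
Iteration 2: join on id=8 -> dist (id 8, parent_dir=6, lev 2).
Iteration 3: join on id=6 -> lib (id 6, parent_dir=3, lev 3).
Iteration 4: join on id=3 -> cache (id 3, parent_dir=1, lev 4).
Iteration 5: join on id=1 -> tmp (id 1, parent_dir=NULL, lev 5).
Iteration 6: parent_dir is NULL; no match; recursion stops.
Total rows emitted: 6.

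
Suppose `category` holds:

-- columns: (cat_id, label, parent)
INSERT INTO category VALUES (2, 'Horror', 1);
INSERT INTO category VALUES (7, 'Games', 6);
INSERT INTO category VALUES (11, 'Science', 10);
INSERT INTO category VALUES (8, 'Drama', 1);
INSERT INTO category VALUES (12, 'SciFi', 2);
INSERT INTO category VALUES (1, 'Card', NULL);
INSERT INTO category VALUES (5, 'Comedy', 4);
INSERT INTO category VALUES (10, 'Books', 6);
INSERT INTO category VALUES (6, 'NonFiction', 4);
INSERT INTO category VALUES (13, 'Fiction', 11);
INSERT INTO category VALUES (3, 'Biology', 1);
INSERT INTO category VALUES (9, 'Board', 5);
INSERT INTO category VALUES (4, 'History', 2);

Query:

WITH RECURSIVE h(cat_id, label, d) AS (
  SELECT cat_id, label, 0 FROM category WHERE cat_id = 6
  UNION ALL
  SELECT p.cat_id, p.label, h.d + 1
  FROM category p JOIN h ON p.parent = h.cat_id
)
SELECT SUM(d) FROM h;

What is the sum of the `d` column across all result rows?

Base: cat_id=6 (NonFiction) at d 0.
Iteration 1: rows with parent in {6} -> Games (id 7, d 1), Books (id 10, d 1).
Iteration 2: rows with parent in {7,10} -> Science (id 11, d 2).
Iteration 3: rows with parent in {11} -> Fiction (id 13, d 3).
Iteration 4: no rows with parent in {13}; recursion stops.
SUM(d) = 0 + 1 + 1 + 2 + 3 = 7.

7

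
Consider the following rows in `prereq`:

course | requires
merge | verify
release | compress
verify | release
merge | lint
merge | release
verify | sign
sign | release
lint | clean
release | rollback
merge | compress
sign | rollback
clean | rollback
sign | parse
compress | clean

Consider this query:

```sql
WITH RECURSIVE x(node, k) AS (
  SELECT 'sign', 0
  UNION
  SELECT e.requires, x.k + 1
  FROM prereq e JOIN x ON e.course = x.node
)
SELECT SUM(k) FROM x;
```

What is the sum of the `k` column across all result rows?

Base: (sign, k=0).
Iteration 1: edges from {sign} -> (parse, k=1), (release, k=1), (rollback, k=1).
Iteration 2: edges from {parse,release,rollback} -> (compress, k=2), (rollback, k=2).
Iteration 3: edges from {compress,rollback} -> (clean, k=3).
Iteration 4: edges from {clean} -> (rollback, k=4).
Iteration 5: no outgoing edges from {rollback}; recursion stops.
SUM(k) = 0 + 1 + 1 + 1 + 2 + 2 + 3 + 4 = 14.

14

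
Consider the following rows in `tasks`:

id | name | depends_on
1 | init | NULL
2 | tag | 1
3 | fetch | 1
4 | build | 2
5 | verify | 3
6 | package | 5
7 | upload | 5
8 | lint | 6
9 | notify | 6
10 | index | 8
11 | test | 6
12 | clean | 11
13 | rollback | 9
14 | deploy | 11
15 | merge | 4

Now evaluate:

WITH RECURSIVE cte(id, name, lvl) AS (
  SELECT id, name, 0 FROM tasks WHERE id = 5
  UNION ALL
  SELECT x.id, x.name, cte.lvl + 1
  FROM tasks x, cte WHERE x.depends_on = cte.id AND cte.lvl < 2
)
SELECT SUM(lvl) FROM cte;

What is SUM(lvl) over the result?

8

Base: id=5 (verify) at lvl 0.
Iteration 1: rows with depends_on in {5} -> package (id 6, lvl 1), upload (id 7, lvl 1).
Iteration 2: rows with depends_on in {6,7} -> lint (id 8, lvl 2), notify (id 9, lvl 2), test (id 11, lvl 2).
Iteration 3: lvl < 2 fails for all current rows; recursion stops.
SUM(lvl) = 0 + 1 + 1 + 2 + 2 + 2 = 8.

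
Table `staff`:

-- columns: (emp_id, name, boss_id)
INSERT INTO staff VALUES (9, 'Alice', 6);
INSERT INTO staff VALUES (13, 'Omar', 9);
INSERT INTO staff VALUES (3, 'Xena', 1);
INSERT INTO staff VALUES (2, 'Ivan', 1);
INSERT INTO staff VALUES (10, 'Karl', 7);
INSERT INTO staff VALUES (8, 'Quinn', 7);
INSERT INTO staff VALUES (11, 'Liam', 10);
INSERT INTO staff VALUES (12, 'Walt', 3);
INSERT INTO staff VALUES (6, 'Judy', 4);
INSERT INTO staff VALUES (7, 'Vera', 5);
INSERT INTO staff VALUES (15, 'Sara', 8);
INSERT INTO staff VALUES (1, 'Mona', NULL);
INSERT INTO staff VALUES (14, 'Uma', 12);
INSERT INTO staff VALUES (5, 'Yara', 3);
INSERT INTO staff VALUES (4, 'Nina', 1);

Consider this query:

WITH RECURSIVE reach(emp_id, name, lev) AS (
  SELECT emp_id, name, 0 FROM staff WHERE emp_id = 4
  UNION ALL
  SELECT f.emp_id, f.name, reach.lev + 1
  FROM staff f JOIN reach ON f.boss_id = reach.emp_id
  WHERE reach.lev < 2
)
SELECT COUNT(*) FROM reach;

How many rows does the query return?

Base: emp_id=4 (Nina) at lev 0.
Iteration 1: rows with boss_id in {4} -> Judy (id 6, lev 1).
Iteration 2: rows with boss_id in {6} -> Alice (id 9, lev 2).
Iteration 3: lev < 2 fails for all current rows; recursion stops.
Total rows emitted: 3.

3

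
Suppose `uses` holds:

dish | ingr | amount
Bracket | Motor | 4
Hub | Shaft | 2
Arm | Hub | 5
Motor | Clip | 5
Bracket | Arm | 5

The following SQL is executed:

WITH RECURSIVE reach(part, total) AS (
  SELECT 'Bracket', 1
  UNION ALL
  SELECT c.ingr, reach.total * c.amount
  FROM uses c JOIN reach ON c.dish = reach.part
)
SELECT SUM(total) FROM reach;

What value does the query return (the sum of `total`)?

105

Base: (Bracket, total=1).
Iteration 1: components of {Bracket} -> Arm = 1*5 = 5, Motor = 1*4 = 4.
Iteration 2: components of {Arm,Motor} -> Clip = 4*5 = 20, Hub = 5*5 = 25.
Iteration 3: components of {Clip,Hub} -> Shaft = 25*2 = 50.
Iteration 4: no further components; recursion stops.
SUM(total) = 1 + 5 + 4 + 25 + 20 + 50 = 105.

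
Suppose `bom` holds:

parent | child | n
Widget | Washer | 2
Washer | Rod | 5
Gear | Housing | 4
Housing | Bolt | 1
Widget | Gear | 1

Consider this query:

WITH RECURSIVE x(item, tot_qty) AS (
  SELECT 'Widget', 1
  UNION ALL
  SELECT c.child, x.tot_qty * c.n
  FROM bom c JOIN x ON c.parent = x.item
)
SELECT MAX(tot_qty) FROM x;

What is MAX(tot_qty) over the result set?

10

Base: (Widget, tot_qty=1).
Iteration 1: components of {Widget} -> Gear = 1*1 = 1, Washer = 1*2 = 2.
Iteration 2: components of {Gear,Washer} -> Housing = 1*4 = 4, Rod = 2*5 = 10.
Iteration 3: components of {Housing,Rod} -> Bolt = 4*1 = 4.
Iteration 4: no further components; recursion stops.
tot_qty values: 1, 1, 2, 4, 10, 4; the maximum is 10.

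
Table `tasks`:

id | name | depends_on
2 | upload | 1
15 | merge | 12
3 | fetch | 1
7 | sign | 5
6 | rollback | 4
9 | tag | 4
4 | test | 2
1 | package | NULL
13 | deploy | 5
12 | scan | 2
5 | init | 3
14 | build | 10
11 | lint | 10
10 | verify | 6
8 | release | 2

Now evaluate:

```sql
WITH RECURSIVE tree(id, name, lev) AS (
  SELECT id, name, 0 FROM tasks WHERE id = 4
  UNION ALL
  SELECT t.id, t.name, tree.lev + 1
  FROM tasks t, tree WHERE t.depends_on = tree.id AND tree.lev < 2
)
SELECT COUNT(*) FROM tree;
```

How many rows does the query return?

Base: id=4 (test) at lev 0.
Iteration 1: rows with depends_on in {4} -> rollback (id 6, lev 1), tag (id 9, lev 1).
Iteration 2: rows with depends_on in {6,9} -> verify (id 10, lev 2).
Iteration 3: lev < 2 fails for all current rows; recursion stops.
Total rows emitted: 4.

4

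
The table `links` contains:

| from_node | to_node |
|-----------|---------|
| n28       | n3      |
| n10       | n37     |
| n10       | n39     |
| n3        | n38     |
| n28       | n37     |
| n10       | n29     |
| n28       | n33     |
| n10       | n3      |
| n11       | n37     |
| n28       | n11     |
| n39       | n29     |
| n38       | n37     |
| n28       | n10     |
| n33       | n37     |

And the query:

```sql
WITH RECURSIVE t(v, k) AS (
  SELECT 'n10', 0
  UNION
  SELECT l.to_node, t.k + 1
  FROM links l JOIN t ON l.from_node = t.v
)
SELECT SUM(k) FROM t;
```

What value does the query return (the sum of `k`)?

Base: (n10, k=0).
Iteration 1: edges from {n10} -> (n29, k=1), (n3, k=1), (n37, k=1), (n39, k=1).
Iteration 2: edges from {n29,n3,n37,n39} -> (n29, k=2), (n38, k=2).
Iteration 3: edges from {n29,n38} -> (n37, k=3).
Iteration 4: no outgoing edges from {n37}; recursion stops.
SUM(k) = 0 + 1 + 1 + 1 + 1 + 2 + 2 + 3 = 11.

11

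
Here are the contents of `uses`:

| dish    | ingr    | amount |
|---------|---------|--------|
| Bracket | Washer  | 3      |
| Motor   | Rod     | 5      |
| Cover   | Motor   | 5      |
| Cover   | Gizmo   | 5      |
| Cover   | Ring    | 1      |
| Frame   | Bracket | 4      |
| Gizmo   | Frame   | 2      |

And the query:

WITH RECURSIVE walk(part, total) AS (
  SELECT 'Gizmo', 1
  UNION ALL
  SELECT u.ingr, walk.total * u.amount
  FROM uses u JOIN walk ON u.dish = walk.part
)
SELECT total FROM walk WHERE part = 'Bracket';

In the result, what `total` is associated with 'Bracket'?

8

Base: (Gizmo, total=1).
Iteration 1: components of {Gizmo} -> Frame = 1*2 = 2.
Iteration 2: components of {Frame} -> Bracket = 2*4 = 8.
Iteration 3: components of {Bracket} -> Washer = 8*3 = 24.
Iteration 4: no further components; recursion stops.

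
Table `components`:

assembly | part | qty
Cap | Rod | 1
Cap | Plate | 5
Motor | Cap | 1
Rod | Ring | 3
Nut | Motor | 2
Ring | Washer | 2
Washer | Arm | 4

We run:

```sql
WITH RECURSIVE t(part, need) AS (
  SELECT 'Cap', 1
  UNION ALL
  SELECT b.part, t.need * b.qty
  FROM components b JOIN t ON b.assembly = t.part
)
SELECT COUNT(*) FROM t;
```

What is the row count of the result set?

Base: (Cap, need=1).
Iteration 1: components of {Cap} -> Plate = 1*5 = 5, Rod = 1*1 = 1.
Iteration 2: components of {Plate,Rod} -> Ring = 1*3 = 3.
Iteration 3: components of {Ring} -> Washer = 3*2 = 6.
Iteration 4: components of {Washer} -> Arm = 6*4 = 24.
Iteration 5: no further components; recursion stops.
Total rows emitted: 6.

6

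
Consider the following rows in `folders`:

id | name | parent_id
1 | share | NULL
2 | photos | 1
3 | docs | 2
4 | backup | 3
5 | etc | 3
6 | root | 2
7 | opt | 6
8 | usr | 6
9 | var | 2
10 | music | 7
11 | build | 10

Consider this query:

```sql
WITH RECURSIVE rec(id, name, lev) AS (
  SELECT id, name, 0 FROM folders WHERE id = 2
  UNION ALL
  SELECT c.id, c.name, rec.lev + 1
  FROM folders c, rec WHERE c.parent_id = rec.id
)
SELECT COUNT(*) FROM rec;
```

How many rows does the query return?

Base: id=2 (photos) at lev 0.
Iteration 1: rows with parent_id in {2} -> docs (id 3, lev 1), root (id 6, lev 1), var (id 9, lev 1).
Iteration 2: rows with parent_id in {3,6,9} -> backup (id 4, lev 2), etc (id 5, lev 2), opt (id 7, lev 2), usr (id 8, lev 2).
Iteration 3: rows with parent_id in {4,5,7,8} -> music (id 10, lev 3).
Iteration 4: rows with parent_id in {10} -> build (id 11, lev 4).
Iteration 5: no rows with parent_id in {11}; recursion stops.
Total rows emitted: 10.

10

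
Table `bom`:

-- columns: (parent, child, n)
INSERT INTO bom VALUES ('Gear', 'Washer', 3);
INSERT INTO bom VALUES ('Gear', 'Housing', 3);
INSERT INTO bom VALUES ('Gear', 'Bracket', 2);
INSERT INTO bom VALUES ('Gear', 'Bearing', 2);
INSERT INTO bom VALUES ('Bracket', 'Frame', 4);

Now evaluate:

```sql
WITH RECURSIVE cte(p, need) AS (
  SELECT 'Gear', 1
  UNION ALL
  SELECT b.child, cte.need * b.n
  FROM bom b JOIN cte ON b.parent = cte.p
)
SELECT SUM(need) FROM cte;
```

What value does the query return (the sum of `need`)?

Base: (Gear, need=1).
Iteration 1: components of {Gear} -> Bearing = 1*2 = 2, Bracket = 1*2 = 2, Housing = 1*3 = 3, Washer = 1*3 = 3.
Iteration 2: components of {Bearing,Bracket,Housing,Washer} -> Frame = 2*4 = 8.
Iteration 3: no further components; recursion stops.
SUM(need) = 1 + 3 + 3 + 2 + 2 + 8 = 19.

19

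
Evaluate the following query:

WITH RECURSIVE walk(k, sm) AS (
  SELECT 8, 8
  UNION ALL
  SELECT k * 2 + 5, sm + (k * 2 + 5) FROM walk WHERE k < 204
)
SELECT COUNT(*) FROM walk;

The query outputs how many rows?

Base: k=8, sm=8.
Iteration 1: 8 < 204 holds -> k = 8 * 2 + 5 = 21, sm = 8 + 21 = 29.
Iteration 2: 21 < 204 holds -> k = 21 * 2 + 5 = 47, sm = 29 + 47 = 76.
Iteration 3: 47 < 204 holds -> k = 47 * 2 + 5 = 99, sm = 76 + 99 = 175.
Iteration 4: 99 < 204 holds -> k = 99 * 2 + 5 = 203, sm = 175 + 203 = 378.
Iteration 5: 203 < 204 holds -> k = 203 * 2 + 5 = 411, sm = 378 + 411 = 789.
Iteration 6: 411 < 204 fails; recursion stops.
Total rows emitted: 6.

6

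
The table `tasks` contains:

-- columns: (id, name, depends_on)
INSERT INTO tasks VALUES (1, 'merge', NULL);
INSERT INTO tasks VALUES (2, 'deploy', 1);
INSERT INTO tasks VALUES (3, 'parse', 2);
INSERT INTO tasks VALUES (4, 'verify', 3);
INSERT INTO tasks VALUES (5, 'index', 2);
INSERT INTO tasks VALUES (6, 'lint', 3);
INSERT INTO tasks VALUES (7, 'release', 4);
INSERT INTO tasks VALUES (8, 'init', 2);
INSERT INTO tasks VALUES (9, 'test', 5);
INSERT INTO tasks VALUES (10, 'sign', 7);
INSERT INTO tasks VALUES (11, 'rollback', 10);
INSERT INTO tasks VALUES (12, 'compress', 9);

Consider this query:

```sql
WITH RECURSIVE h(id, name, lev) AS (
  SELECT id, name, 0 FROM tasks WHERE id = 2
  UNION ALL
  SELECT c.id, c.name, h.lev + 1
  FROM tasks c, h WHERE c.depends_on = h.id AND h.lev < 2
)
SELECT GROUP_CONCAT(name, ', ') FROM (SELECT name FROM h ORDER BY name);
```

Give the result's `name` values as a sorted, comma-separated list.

deploy, index, init, lint, parse, test, verify

Base: id=2 (deploy) at lev 0.
Iteration 1: rows with depends_on in {2} -> parse (id 3, lev 1), index (id 5, lev 1), init (id 8, lev 1).
Iteration 2: rows with depends_on in {3,5,8} -> verify (id 4, lev 2), lint (id 6, lev 2), test (id 9, lev 2).
Iteration 3: lev < 2 fails for all current rows; recursion stops.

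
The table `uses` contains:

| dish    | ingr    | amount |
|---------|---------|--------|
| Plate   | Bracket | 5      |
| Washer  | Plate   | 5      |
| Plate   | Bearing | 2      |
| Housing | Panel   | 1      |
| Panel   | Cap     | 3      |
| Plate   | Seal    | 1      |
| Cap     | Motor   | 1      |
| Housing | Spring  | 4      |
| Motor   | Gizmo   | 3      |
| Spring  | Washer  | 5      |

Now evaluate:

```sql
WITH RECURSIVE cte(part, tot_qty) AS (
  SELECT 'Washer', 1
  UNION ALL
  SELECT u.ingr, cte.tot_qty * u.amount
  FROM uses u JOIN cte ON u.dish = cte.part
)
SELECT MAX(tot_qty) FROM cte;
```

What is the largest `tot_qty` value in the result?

25

Base: (Washer, tot_qty=1).
Iteration 1: components of {Washer} -> Plate = 1*5 = 5.
Iteration 2: components of {Plate} -> Bearing = 5*2 = 10, Bracket = 5*5 = 25, Seal = 5*1 = 5.
Iteration 3: no further components; recursion stops.
tot_qty values: 1, 5, 10, 5, 25; the maximum is 25.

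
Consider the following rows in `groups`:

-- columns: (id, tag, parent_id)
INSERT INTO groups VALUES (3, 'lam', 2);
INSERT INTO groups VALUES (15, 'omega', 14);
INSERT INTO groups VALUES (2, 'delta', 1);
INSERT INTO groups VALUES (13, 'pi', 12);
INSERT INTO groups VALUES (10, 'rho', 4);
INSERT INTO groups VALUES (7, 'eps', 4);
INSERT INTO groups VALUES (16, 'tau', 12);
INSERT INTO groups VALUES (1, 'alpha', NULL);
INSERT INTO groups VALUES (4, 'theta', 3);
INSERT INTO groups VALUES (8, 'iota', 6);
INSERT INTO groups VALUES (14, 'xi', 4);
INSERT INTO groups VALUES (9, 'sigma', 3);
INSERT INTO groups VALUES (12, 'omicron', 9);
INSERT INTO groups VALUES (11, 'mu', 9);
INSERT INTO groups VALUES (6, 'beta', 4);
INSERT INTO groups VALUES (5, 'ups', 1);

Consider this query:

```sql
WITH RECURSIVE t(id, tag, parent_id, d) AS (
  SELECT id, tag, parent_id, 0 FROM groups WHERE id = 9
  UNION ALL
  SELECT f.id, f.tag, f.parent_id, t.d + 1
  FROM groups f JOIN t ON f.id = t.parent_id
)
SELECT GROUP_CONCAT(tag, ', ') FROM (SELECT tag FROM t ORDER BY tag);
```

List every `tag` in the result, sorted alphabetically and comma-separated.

Base: id=9 (sigma), parent_id=3, d 0.
Iteration 1: join on id=3 -> lam (id 3, parent_id=2, d 1).
Iteration 2: join on id=2 -> delta (id 2, parent_id=1, d 2).
Iteration 3: join on id=1 -> alpha (id 1, parent_id=NULL, d 3).
Iteration 4: parent_id is NULL; no match; recursion stops.

alpha, delta, lam, sigma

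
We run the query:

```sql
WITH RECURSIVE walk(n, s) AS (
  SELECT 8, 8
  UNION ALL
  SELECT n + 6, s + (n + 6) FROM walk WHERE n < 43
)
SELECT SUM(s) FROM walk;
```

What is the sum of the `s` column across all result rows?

Base: n=8, s=8.
Iteration 1: 8 < 43 holds -> n = 8 + 6 = 14, s = 8 + 14 = 22.
Iteration 2: 14 < 43 holds -> n = 14 + 6 = 20, s = 22 + 20 = 42.
Iteration 3: 20 < 43 holds -> n = 20 + 6 = 26, s = 42 + 26 = 68.
Iteration 4: 26 < 43 holds -> n = 26 + 6 = 32, s = 68 + 32 = 100.
Iteration 5: 32 < 43 holds -> n = 32 + 6 = 38, s = 100 + 38 = 138.
Iteration 6: 38 < 43 holds -> n = 38 + 6 = 44, s = 138 + 44 = 182.
Iteration 7: 44 < 43 fails; recursion stops.
SUM(s) = 8 + 22 + 42 + 68 + 100 + 138 + 182 = 560.

560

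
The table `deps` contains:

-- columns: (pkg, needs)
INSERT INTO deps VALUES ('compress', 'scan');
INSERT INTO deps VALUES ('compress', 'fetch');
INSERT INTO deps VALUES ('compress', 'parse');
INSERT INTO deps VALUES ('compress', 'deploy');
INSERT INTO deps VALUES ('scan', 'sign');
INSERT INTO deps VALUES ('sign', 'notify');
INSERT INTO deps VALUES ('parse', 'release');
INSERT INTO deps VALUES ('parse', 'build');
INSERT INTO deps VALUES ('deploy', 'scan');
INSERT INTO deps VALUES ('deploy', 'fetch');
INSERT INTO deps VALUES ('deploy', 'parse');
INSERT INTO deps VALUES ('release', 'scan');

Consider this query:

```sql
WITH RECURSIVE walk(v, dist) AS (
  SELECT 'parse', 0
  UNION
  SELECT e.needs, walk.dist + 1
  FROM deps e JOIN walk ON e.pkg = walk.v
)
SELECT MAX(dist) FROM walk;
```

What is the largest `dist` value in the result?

Base: (parse, dist=0).
Iteration 1: edges from {parse} -> (build, dist=1), (release, dist=1).
Iteration 2: edges from {build,release} -> (scan, dist=2).
Iteration 3: edges from {scan} -> (sign, dist=3).
Iteration 4: edges from {sign} -> (notify, dist=4).
Iteration 5: no outgoing edges from {notify}; recursion stops.
dist values: 0, 1, 1, 2, 3, 4; the maximum is 4.

4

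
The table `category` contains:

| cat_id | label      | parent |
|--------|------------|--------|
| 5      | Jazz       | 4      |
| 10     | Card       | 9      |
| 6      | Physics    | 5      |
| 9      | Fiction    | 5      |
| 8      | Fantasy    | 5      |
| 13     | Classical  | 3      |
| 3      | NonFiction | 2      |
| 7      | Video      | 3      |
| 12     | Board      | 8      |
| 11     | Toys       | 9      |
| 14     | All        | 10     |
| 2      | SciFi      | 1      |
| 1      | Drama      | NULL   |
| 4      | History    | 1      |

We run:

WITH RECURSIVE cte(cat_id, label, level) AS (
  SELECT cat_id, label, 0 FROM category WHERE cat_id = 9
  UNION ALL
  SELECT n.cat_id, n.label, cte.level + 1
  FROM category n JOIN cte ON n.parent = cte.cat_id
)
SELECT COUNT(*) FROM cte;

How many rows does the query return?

4

Base: cat_id=9 (Fiction) at level 0.
Iteration 1: rows with parent in {9} -> Card (id 10, level 1), Toys (id 11, level 1).
Iteration 2: rows with parent in {10,11} -> All (id 14, level 2).
Iteration 3: no rows with parent in {14}; recursion stops.
Total rows emitted: 4.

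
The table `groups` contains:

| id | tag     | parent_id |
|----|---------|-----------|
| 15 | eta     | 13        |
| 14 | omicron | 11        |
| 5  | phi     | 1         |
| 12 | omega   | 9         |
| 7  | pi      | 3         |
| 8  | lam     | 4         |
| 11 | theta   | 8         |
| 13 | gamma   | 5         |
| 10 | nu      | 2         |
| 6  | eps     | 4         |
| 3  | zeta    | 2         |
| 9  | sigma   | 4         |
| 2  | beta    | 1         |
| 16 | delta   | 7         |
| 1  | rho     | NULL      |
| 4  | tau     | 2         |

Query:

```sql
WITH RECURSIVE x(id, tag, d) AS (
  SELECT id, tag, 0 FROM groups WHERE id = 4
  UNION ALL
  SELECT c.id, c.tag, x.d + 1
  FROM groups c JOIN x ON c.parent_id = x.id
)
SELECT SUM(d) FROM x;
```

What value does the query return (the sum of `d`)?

10

Base: id=4 (tau) at d 0.
Iteration 1: rows with parent_id in {4} -> eps (id 6, d 1), lam (id 8, d 1), sigma (id 9, d 1).
Iteration 2: rows with parent_id in {6,8,9} -> theta (id 11, d 2), omega (id 12, d 2).
Iteration 3: rows with parent_id in {11,12} -> omicron (id 14, d 3).
Iteration 4: no rows with parent_id in {14}; recursion stops.
SUM(d) = 0 + 1 + 1 + 1 + 2 + 2 + 3 = 10.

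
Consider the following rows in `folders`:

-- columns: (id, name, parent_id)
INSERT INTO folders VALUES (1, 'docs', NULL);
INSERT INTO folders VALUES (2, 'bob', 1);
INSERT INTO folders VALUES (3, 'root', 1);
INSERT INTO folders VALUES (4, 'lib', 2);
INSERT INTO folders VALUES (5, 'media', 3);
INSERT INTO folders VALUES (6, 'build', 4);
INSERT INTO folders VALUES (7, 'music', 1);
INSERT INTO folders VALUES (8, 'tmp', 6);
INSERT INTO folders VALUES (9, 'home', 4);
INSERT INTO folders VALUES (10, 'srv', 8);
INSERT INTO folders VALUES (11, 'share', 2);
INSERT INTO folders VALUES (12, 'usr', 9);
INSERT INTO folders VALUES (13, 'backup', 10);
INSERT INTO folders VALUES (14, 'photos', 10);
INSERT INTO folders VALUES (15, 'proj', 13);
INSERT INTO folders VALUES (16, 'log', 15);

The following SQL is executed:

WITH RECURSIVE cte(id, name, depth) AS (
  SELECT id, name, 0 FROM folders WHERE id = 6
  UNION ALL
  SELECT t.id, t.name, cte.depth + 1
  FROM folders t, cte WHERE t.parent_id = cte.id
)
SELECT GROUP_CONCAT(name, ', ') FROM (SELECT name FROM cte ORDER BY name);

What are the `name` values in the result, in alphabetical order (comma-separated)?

Base: id=6 (build) at depth 0.
Iteration 1: rows with parent_id in {6} -> tmp (id 8, depth 1).
Iteration 2: rows with parent_id in {8} -> srv (id 10, depth 2).
Iteration 3: rows with parent_id in {10} -> backup (id 13, depth 3), photos (id 14, depth 3).
Iteration 4: rows with parent_id in {13,14} -> proj (id 15, depth 4).
Iteration 5: rows with parent_id in {15} -> log (id 16, depth 5).
Iteration 6: no rows with parent_id in {16}; recursion stops.

backup, build, log, photos, proj, srv, tmp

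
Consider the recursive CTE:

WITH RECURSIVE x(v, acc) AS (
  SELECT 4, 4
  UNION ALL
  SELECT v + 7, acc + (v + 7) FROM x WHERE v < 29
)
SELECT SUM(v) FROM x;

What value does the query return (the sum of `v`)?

90

Base: v=4, acc=4.
Iteration 1: 4 < 29 holds -> v = 4 + 7 = 11, acc = 4 + 11 = 15.
Iteration 2: 11 < 29 holds -> v = 11 + 7 = 18, acc = 15 + 18 = 33.
Iteration 3: 18 < 29 holds -> v = 18 + 7 = 25, acc = 33 + 25 = 58.
Iteration 4: 25 < 29 holds -> v = 25 + 7 = 32, acc = 58 + 32 = 90.
Iteration 5: 32 < 29 fails; recursion stops.
SUM(v) = 4 + 11 + 18 + 25 + 32 = 90.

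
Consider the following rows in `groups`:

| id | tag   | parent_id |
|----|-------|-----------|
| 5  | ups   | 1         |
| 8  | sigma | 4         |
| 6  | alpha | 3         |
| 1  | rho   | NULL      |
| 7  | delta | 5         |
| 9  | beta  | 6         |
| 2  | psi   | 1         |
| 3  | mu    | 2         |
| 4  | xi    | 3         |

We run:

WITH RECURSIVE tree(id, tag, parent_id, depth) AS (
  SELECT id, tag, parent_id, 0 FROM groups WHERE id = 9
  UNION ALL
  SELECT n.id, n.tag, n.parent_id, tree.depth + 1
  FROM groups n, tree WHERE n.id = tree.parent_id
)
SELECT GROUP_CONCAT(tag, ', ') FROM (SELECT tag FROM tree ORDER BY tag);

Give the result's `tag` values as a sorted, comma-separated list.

Base: id=9 (beta), parent_id=6, depth 0.
Iteration 1: join on id=6 -> alpha (id 6, parent_id=3, depth 1).
Iteration 2: join on id=3 -> mu (id 3, parent_id=2, depth 2).
Iteration 3: join on id=2 -> psi (id 2, parent_id=1, depth 3).
Iteration 4: join on id=1 -> rho (id 1, parent_id=NULL, depth 4).
Iteration 5: parent_id is NULL; no match; recursion stops.

alpha, beta, mu, psi, rho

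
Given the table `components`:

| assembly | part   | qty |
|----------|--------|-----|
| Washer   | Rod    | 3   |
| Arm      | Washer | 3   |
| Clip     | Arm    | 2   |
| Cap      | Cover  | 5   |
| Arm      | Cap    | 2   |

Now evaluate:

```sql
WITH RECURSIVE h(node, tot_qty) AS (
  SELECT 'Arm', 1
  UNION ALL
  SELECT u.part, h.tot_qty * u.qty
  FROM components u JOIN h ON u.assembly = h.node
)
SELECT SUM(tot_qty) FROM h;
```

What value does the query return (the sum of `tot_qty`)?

Base: (Arm, tot_qty=1).
Iteration 1: components of {Arm} -> Cap = 1*2 = 2, Washer = 1*3 = 3.
Iteration 2: components of {Cap,Washer} -> Cover = 2*5 = 10, Rod = 3*3 = 9.
Iteration 3: no further components; recursion stops.
SUM(tot_qty) = 1 + 3 + 2 + 9 + 10 = 25.

25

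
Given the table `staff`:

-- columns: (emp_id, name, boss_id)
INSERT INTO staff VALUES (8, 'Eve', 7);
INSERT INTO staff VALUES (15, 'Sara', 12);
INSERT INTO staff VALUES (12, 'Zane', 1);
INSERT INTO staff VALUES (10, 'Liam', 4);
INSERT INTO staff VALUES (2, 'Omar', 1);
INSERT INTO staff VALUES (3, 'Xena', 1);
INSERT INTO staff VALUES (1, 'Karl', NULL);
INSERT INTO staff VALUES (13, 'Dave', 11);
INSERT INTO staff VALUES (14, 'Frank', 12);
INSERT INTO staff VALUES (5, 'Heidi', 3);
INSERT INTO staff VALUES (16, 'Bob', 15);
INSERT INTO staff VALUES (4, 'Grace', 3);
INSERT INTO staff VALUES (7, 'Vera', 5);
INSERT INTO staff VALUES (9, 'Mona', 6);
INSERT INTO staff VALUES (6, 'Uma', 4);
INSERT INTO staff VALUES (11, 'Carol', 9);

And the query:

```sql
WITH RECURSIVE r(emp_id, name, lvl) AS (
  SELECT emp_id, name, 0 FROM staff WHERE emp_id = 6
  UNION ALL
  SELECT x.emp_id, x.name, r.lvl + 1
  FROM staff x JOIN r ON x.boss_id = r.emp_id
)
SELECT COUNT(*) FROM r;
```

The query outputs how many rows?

4

Base: emp_id=6 (Uma) at lvl 0.
Iteration 1: rows with boss_id in {6} -> Mona (id 9, lvl 1).
Iteration 2: rows with boss_id in {9} -> Carol (id 11, lvl 2).
Iteration 3: rows with boss_id in {11} -> Dave (id 13, lvl 3).
Iteration 4: no rows with boss_id in {13}; recursion stops.
Total rows emitted: 4.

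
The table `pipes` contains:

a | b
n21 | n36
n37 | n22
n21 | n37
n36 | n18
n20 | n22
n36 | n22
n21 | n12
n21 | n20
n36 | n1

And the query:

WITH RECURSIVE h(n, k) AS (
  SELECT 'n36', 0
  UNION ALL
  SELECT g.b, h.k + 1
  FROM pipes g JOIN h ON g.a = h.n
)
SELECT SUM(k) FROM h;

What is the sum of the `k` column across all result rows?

Base: (n36, k=0).
Iteration 1: edges from {n36} -> (n1, k=1), (n18, k=1), (n22, k=1).
Iteration 2: no outgoing edges from {n1,n18,n22}; recursion stops.
SUM(k) = 0 + 1 + 1 + 1 = 3.

3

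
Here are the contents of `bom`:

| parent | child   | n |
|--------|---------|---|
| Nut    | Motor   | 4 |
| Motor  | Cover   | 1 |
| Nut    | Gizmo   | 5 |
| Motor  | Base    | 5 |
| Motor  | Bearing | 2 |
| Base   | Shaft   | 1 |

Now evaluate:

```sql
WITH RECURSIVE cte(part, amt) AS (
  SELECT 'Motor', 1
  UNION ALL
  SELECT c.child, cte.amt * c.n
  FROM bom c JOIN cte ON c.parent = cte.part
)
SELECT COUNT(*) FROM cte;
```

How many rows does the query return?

5

Base: (Motor, amt=1).
Iteration 1: components of {Motor} -> Base = 1*5 = 5, Bearing = 1*2 = 2, Cover = 1*1 = 1.
Iteration 2: components of {Base,Bearing,Cover} -> Shaft = 5*1 = 5.
Iteration 3: no further components; recursion stops.
Total rows emitted: 5.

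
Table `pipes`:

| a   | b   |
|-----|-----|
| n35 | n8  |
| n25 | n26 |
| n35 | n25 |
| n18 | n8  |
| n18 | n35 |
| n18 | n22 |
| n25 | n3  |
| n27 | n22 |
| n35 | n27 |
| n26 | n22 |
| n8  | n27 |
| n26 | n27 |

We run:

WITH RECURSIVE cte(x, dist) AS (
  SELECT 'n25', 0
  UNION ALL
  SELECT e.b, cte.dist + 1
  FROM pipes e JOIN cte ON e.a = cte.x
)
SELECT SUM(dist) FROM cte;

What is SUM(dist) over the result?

Base: (n25, dist=0).
Iteration 1: edges from {n25} -> (n26, dist=1), (n3, dist=1).
Iteration 2: edges from {n26,n3} -> (n22, dist=2), (n27, dist=2).
Iteration 3: edges from {n22,n27} -> (n22, dist=3).
Iteration 4: no outgoing edges from {n22}; recursion stops.
SUM(dist) = 0 + 1 + 1 + 2 + 2 + 3 = 9.

9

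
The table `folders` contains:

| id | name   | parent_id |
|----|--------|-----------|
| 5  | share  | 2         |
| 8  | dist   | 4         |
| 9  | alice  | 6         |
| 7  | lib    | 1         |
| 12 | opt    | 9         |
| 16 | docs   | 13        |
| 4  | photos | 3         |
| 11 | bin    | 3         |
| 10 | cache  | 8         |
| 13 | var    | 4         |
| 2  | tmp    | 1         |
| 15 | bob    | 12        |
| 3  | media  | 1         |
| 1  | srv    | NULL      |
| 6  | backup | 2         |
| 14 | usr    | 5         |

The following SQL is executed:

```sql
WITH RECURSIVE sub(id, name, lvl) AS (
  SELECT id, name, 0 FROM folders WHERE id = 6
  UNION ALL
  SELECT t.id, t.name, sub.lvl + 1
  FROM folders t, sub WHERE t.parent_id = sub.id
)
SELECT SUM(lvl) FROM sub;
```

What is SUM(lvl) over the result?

6

Base: id=6 (backup) at lvl 0.
Iteration 1: rows with parent_id in {6} -> alice (id 9, lvl 1).
Iteration 2: rows with parent_id in {9} -> opt (id 12, lvl 2).
Iteration 3: rows with parent_id in {12} -> bob (id 15, lvl 3).
Iteration 4: no rows with parent_id in {15}; recursion stops.
SUM(lvl) = 0 + 1 + 2 + 3 = 6.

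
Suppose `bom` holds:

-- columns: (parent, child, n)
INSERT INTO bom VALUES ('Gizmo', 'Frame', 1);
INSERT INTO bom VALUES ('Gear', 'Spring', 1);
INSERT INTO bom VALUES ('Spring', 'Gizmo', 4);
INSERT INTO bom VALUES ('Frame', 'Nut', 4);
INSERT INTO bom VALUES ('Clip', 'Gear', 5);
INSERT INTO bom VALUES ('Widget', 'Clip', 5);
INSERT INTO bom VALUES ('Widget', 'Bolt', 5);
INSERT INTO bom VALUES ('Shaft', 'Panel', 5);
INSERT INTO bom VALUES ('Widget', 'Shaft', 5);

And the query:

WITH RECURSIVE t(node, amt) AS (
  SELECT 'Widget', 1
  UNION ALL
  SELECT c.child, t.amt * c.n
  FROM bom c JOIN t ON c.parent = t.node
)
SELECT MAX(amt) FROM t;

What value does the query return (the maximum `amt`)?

400

Base: (Widget, amt=1).
Iteration 1: components of {Widget} -> Bolt = 1*5 = 5, Clip = 1*5 = 5, Shaft = 1*5 = 5.
Iteration 2: components of {Bolt,Clip,Shaft} -> Gear = 5*5 = 25, Panel = 5*5 = 25.
Iteration 3: components of {Gear,Panel} -> Spring = 25*1 = 25.
Iteration 4: components of {Spring} -> Gizmo = 25*4 = 100.
Iteration 5: components of {Gizmo} -> Frame = 100*1 = 100.
Iteration 6: components of {Frame} -> Nut = 100*4 = 400.
Iteration 7: no further components; recursion stops.
amt values: 1, 5, 5, 5, 25, 25, 25, 100, 100, 400; the maximum is 400.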